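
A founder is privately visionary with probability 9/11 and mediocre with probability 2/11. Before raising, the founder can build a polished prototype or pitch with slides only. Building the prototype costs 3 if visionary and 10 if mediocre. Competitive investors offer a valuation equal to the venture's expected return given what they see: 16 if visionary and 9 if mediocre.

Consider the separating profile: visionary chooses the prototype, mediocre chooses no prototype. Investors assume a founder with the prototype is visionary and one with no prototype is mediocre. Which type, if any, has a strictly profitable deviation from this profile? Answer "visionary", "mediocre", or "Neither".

The prototype pays 16; no prototype pays 9.
visionary: assigned the prototype, nets 16 − 3 = 13; deviating to no prototype nets 9.
mediocre: assigned no prototype, nets 9; deviating to the prototype nets 16 − 10 = 6.
Both types strictly prefer their assigned action; no profitable deviation.

Neither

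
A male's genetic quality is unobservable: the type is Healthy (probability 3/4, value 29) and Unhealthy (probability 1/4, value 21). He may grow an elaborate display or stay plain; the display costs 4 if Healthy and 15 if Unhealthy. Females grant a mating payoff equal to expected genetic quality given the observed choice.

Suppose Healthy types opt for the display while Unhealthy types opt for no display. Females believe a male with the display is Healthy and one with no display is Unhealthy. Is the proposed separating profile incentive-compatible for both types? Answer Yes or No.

Under these beliefs, the display earns mating payoff 29 and no display earns mating payoff 21.
Healthy: the display nets 29 − 4 = 25; no display nets 21. Healthy prefers the display.
Unhealthy: the display nets 29 − 15 = 14; no display nets 21. Unhealthy prefers no display.
Neither type deviates, so the separating profile is an equilibrium.

Yes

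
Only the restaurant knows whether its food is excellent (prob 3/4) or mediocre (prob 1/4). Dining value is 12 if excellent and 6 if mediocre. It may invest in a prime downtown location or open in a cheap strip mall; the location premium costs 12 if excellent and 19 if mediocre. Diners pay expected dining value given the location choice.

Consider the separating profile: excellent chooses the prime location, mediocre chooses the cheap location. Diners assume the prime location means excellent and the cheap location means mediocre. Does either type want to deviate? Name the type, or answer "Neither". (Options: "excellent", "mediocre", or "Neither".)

The prime location pays 12; the cheap location pays 6.
excellent: assigned the prime location, nets 12 − 12 = 0; deviating to the cheap location nets 6.
mediocre: assigned the cheap location, nets 6; deviating to the prime location nets 12 − 19 = -7.
The excellent type gains 6 by deviating.

excellent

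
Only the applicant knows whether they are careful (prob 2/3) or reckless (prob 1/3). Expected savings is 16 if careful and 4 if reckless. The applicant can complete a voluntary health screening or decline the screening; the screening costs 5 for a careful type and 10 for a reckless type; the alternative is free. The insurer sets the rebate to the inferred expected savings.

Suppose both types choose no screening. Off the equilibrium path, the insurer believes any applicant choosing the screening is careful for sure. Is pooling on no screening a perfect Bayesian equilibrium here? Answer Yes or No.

On path, the insurer holds the prior and pays 2/3·16 + 1/3·4 = 12. Off path (the screening), believing careful, it pays 16.
careful: no screening nets 12; the screening nets 16 − 5 = 11. careful stays.
reckless: no screening nets 12; the screening nets 16 − 10 = 6. reckless stays.
No type deviates, so pooling is sustained.

Yes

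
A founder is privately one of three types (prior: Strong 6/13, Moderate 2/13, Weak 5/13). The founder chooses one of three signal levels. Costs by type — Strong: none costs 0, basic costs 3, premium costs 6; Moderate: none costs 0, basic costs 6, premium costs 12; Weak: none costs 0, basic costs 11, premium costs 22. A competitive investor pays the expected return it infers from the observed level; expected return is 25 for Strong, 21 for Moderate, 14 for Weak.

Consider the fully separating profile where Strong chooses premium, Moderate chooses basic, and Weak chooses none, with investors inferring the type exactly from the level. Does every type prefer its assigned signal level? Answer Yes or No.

Yes

Separating valuations: premium → 25, basic → 21, none → 14.
Strong (assigned premium): none: 14 − 0 = 14; basic: 21 − 3 = 18; premium: 25 − 6 = 19. Strong stays.
Moderate (assigned basic): none: 14 − 0 = 14; basic: 21 − 6 = 15; premium: 25 − 12 = 13. Moderate stays.
Weak (assigned none): none: 14 − 0 = 14; basic: 21 − 11 = 10; premium: 25 − 22 = 3. Weak stays.
Every type prefers its assigned level; separation holds.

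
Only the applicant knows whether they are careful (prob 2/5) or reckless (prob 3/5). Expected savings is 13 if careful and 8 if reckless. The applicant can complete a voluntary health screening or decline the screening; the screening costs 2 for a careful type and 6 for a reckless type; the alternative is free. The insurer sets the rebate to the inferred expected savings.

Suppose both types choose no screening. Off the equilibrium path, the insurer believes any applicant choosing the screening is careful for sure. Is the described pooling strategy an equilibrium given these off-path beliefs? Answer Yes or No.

On path, the insurer holds the prior and pays 2/5·13 + 3/5·8 = 10. Off path (the screening), believing careful, it pays 13.
careful: no screening nets 10; the screening nets 13 − 2 = 11. careful would deviate.
reckless: no screening nets 10; the screening nets 13 − 6 = 7. reckless stays.
A type deviates, so pooling fails.

No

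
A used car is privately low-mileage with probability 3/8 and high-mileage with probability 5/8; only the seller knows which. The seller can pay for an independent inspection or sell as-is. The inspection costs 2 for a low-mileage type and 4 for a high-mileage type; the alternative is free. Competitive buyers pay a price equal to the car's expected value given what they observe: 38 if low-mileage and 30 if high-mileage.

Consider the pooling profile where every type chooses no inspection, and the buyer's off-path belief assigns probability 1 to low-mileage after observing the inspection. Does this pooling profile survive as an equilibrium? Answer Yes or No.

On path, the buyer holds the prior and pays 3/8·38 + 5/8·30 = 33. Off path (the inspection), believing low-mileage, it pays 38.
low-mileage: no inspection nets 33; the inspection nets 38 − 2 = 36. low-mileage would deviate.
high-mileage: no inspection nets 33; the inspection nets 38 − 4 = 34. high-mileage would deviate.
A type deviates, so pooling fails.

No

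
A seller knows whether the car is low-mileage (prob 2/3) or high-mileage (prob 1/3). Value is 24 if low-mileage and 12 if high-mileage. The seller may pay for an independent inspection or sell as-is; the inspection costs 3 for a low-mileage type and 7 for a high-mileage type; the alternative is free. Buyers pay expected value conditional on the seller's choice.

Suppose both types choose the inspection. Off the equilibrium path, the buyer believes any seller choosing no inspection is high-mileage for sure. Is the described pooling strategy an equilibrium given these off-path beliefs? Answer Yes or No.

On path, the buyer holds the prior and pays 2/3·24 + 1/3·12 = 20. Off path (no inspection), believing high-mileage, it pays 12.
low-mileage: the inspection nets 20 − 3 = 17; no inspection nets 12. low-mileage stays.
high-mileage: the inspection nets 20 − 7 = 13; no inspection nets 12. high-mileage stays.
No type deviates, so pooling is sustained.

Yes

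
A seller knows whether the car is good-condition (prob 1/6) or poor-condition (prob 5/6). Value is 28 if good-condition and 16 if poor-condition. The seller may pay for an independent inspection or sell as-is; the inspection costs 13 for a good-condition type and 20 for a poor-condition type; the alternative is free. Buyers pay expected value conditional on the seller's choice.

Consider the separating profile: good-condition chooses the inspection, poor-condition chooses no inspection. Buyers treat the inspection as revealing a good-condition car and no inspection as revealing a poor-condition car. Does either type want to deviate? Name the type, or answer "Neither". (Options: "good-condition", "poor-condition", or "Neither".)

good-condition

The inspection pays 28; no inspection pays 16.
good-condition: assigned the inspection, nets 28 − 13 = 15; deviating to no inspection nets 16.
poor-condition: assigned no inspection, nets 16; deviating to the inspection nets 28 − 20 = 8.
The good-condition type gains 1 by deviating.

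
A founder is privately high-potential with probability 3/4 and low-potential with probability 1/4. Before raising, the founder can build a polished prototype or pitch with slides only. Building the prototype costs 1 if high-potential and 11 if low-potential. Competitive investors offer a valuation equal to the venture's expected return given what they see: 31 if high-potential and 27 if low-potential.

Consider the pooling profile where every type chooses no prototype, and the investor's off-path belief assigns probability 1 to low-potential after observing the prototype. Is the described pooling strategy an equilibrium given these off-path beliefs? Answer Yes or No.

On path, the investor holds the prior and pays 3/4·31 + 1/4·27 = 30. Off path (the prototype), believing low-potential, it pays 27.
high-potential: no prototype nets 30; the prototype nets 27 − 1 = 26. high-potential stays.
low-potential: no prototype nets 30; the prototype nets 27 − 11 = 16. low-potential stays.
No type deviates, so pooling is sustained.

Yes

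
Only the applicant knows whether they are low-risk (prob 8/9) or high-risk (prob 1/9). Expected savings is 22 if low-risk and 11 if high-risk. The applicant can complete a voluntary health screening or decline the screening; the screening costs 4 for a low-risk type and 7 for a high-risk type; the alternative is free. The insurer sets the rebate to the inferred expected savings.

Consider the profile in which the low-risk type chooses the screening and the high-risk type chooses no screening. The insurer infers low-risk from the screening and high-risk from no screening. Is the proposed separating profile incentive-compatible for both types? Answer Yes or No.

Under these beliefs, the screening earns rebate 22 and no screening earns rebate 11.
low-risk: the screening nets 22 − 4 = 18; no screening nets 11. low-risk prefers the screening.
high-risk: the screening nets 22 − 7 = 15; no screening nets 11. high-risk would deviate to the screening.
high-risk has a profitable deviation, so the profile is not an equilibrium.

No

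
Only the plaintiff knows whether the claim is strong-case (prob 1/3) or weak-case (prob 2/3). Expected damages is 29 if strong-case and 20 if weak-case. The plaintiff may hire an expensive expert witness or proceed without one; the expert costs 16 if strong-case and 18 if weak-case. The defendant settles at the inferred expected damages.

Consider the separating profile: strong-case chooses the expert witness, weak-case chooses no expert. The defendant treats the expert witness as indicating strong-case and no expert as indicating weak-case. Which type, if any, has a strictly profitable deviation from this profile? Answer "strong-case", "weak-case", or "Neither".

The expert witness pays 29; no expert pays 20.
strong-case: assigned the expert witness, nets 29 − 16 = 13; deviating to no expert nets 20.
weak-case: assigned no expert, nets 20; deviating to the expert witness nets 29 − 18 = 11.
The strong-case type gains 7 by deviating.

strong-case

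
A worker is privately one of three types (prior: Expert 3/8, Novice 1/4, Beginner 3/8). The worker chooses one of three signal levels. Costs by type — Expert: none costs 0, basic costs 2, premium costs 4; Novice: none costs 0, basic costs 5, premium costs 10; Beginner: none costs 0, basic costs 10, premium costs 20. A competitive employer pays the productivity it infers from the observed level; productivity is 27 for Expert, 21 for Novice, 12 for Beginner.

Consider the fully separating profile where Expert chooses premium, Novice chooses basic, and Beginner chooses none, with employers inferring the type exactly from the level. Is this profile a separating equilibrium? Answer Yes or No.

No

Separating wages: premium → 27, basic → 21, none → 12.
Expert (assigned premium): none: 12 − 0 = 12; basic: 21 − 2 = 19; premium: 27 − 4 = 23. Expert stays.
Novice (assigned basic): none: 12 − 0 = 12; basic: 21 − 5 = 16; premium: 27 − 10 = 17. Novice prefers premium.
Beginner (assigned none): none: 12 − 0 = 12; basic: 21 − 10 = 11; premium: 27 − 20 = 7. Beginner stays.
At least one type deviates; the separating profile fails.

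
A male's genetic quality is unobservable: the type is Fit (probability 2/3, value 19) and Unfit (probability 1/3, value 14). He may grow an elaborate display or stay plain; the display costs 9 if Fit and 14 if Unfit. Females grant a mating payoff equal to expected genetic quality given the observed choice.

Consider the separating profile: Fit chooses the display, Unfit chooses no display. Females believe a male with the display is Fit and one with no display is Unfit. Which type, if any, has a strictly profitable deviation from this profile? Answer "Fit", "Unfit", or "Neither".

Fit

The display pays 19; no display pays 14.
Fit: assigned the display, nets 19 − 9 = 10; deviating to no display nets 14.
Unfit: assigned no display, nets 14; deviating to the display nets 19 − 14 = 5.
The Fit type gains 4 by deviating.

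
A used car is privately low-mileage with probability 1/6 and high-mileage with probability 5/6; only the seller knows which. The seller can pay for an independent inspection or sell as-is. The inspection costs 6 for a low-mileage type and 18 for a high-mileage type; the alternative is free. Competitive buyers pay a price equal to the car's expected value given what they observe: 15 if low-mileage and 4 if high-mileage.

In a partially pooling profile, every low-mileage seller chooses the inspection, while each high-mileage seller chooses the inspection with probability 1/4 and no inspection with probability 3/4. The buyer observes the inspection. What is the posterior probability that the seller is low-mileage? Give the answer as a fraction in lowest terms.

4/9

P(the inspection) = (1/6)·1 + (5/6)·(1/4) = 3/8.
By Bayes' rule, P(low-mileage | the inspection) = (1/6) / (3/8) = 4/9.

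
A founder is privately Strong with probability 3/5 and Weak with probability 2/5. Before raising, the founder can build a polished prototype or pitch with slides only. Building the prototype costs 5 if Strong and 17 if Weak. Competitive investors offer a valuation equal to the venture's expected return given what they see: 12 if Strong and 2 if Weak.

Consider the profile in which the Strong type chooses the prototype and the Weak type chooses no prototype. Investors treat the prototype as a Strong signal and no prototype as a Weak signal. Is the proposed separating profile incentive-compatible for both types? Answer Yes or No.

Under these beliefs, the prototype earns valuation 12 and no prototype earns valuation 2.
Strong: the prototype nets 12 − 5 = 7; no prototype nets 2. Strong prefers the prototype.
Weak: the prototype nets 12 − 17 = -5; no prototype nets 2. Weak prefers no prototype.
Neither type deviates, so the separating profile is an equilibrium.

Yes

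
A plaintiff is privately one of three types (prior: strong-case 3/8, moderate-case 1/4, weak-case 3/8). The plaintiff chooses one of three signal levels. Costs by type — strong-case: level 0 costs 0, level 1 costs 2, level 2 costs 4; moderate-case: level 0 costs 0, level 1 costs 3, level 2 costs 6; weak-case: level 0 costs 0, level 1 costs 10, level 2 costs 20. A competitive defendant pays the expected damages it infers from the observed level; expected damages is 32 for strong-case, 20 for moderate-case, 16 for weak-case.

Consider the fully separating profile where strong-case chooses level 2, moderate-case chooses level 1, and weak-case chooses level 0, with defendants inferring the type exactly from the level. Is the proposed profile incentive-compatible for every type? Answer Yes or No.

No

Separating settlements: level 2 → 32, level 1 → 20, level 0 → 16.
strong-case (assigned level 2): level 0: 16 − 0 = 16; level 1: 20 − 2 = 18; level 2: 32 − 4 = 28. strong-case stays.
moderate-case (assigned level 1): level 0: 16 − 0 = 16; level 1: 20 − 3 = 17; level 2: 32 − 6 = 26. moderate-case prefers level 2.
weak-case (assigned level 0): level 0: 16 − 0 = 16; level 1: 20 − 10 = 10; level 2: 32 − 20 = 12. weak-case stays.
At least one type deviates; the separating profile fails.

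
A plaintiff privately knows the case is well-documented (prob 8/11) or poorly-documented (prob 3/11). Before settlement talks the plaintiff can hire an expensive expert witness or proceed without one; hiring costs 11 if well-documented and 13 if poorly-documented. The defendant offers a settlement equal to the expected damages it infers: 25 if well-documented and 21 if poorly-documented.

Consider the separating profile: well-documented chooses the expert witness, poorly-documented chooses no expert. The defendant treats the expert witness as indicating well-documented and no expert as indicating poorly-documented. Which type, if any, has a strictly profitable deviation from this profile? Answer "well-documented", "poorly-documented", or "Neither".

The expert witness pays 25; no expert pays 21.
well-documented: assigned the expert witness, nets 25 − 11 = 14; deviating to no expert nets 21.
poorly-documented: assigned no expert, nets 21; deviating to the expert witness nets 25 − 13 = 12.
The well-documented type gains 7 by deviating.

well-documented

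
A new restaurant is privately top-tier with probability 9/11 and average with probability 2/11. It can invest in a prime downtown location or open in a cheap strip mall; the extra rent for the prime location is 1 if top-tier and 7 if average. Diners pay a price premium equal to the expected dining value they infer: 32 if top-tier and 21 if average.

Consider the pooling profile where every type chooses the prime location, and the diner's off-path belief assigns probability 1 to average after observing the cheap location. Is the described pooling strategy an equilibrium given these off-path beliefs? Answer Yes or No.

On path, the diner holds the prior and pays 9/11·32 + 2/11·21 = 30. Off path (the cheap location), believing average, it pays 21.
top-tier: the prime location nets 30 − 1 = 29; the cheap location nets 21. top-tier stays.
average: the prime location nets 30 − 7 = 23; the cheap location nets 21. average stays.
No type deviates, so pooling is sustained.

Yes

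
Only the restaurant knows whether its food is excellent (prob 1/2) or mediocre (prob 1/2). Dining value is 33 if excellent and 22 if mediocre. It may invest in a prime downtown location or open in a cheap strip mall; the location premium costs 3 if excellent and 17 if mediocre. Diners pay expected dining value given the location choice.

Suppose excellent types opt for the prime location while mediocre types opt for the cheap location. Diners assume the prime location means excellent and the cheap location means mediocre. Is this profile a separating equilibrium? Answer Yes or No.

Under these beliefs, the prime location earns price premium 33 and the cheap location earns price premium 22.
excellent: the prime location nets 33 − 3 = 30; the cheap location nets 22. excellent prefers the prime location.
mediocre: the prime location nets 33 − 17 = 16; the cheap location nets 22. mediocre prefers the cheap location.
Neither type deviates, so the separating profile is an equilibrium.

Yes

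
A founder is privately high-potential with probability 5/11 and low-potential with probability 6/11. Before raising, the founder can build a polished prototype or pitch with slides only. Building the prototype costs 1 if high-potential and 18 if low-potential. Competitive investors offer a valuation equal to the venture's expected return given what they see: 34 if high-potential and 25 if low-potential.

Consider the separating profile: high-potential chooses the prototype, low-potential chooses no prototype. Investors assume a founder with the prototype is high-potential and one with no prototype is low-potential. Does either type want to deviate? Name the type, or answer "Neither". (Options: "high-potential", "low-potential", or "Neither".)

Neither

The prototype pays 34; no prototype pays 25.
high-potential: assigned the prototype, nets 34 − 1 = 33; deviating to no prototype nets 25.
low-potential: assigned no prototype, nets 25; deviating to the prototype nets 34 − 18 = 16.
Both types strictly prefer their assigned action; no profitable deviation.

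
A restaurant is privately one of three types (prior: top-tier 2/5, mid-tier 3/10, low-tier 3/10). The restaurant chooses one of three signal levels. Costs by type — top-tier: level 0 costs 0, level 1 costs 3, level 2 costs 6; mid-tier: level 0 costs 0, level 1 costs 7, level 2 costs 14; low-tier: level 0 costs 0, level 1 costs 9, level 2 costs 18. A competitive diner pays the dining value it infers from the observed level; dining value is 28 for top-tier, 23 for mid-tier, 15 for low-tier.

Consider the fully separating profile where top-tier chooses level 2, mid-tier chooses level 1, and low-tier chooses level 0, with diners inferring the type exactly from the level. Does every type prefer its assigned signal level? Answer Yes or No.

Separating price premiums: level 2 → 28, level 1 → 23, level 0 → 15.
top-tier (assigned level 2): level 0: 15 − 0 = 15; level 1: 23 − 3 = 20; level 2: 28 − 6 = 22. top-tier stays.
mid-tier (assigned level 1): level 0: 15 − 0 = 15; level 1: 23 − 7 = 16; level 2: 28 − 14 = 14. mid-tier stays.
low-tier (assigned level 0): level 0: 15 − 0 = 15; level 1: 23 − 9 = 14; level 2: 28 − 18 = 10. low-tier stays.
Every type prefers its assigned level; separation holds.

Yes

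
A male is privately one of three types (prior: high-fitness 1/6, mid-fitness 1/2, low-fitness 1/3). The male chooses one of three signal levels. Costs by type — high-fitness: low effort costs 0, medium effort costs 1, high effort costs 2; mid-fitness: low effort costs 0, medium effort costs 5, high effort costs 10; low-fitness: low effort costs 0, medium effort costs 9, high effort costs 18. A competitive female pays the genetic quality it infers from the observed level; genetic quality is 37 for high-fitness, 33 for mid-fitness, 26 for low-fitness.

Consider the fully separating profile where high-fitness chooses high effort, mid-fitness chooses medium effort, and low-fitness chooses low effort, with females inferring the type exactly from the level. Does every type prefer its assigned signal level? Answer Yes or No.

Yes

Separating mating payoffs: high effort → 37, medium effort → 33, low effort → 26.
high-fitness (assigned high effort): low effort: 26 − 0 = 26; medium effort: 33 − 1 = 32; high effort: 37 − 2 = 35. high-fitness stays.
mid-fitness (assigned medium effort): low effort: 26 − 0 = 26; medium effort: 33 − 5 = 28; high effort: 37 − 10 = 27. mid-fitness stays.
low-fitness (assigned low effort): low effort: 26 − 0 = 26; medium effort: 33 − 9 = 24; high effort: 37 − 18 = 19. low-fitness stays.
Every type prefers its assigned level; separation holds.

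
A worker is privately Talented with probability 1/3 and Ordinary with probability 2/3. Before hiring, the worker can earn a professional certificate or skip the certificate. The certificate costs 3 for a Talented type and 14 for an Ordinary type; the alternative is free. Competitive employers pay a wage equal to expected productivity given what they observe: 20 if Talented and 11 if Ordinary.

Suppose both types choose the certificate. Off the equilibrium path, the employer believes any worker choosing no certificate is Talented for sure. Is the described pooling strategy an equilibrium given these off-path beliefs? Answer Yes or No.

On path, the employer holds the prior and pays 1/3·20 + 2/3·11 = 14. Off path (no certificate), believing Talented, it pays 20.
Talented: the certificate nets 14 − 3 = 11; no certificate nets 20. Talented would deviate.
Ordinary: the certificate nets 14 − 14 = 0; no certificate nets 20. Ordinary would deviate.
A type deviates, so pooling fails.

No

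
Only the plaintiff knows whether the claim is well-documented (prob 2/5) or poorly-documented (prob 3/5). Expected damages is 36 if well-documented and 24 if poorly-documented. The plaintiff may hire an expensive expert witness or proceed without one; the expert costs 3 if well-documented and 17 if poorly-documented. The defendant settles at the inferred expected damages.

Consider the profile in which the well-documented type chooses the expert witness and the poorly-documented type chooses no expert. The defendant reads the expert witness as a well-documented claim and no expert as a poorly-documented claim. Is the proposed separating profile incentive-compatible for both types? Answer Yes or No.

Under these beliefs, the expert witness earns settlement 36 and no expert earns settlement 24.
well-documented: the expert witness nets 36 − 3 = 33; no expert nets 24. well-documented prefers the expert witness.
poorly-documented: the expert witness nets 36 − 17 = 19; no expert nets 24. poorly-documented prefers no expert.
Neither type deviates, so the separating profile is an equilibrium.

Yes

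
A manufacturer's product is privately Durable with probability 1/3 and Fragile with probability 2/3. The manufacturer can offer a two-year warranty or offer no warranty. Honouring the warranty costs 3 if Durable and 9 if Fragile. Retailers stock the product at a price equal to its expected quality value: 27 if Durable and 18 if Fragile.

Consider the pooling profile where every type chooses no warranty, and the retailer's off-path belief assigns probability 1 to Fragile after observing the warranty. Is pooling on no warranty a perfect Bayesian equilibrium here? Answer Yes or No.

Yes

On path, the retailer holds the prior and pays 1/3·27 + 2/3·18 = 21. Off path (the warranty), believing Fragile, it pays 18.
Durable: no warranty nets 21; the warranty nets 18 − 3 = 15. Durable stays.
Fragile: no warranty nets 21; the warranty nets 18 − 9 = 9. Fragile stays.
No type deviates, so pooling is sustained.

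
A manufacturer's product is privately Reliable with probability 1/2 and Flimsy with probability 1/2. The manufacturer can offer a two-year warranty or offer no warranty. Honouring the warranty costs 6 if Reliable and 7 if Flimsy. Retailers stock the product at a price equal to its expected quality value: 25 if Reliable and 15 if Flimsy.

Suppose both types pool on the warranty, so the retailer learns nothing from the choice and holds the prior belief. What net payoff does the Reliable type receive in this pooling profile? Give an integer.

14

Pooled price = 1/2·25 + 1/2·15 = 20.
Reliable pays cost 6 for the warranty, so net payoff = 20 − 6 = 14.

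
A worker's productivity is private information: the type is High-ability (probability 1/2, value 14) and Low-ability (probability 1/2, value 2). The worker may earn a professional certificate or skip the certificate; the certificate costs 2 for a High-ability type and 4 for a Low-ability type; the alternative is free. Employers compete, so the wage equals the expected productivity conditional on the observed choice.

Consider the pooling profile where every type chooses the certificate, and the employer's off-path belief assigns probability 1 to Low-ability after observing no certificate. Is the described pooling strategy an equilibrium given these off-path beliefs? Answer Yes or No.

On path, the employer holds the prior and pays 1/2·14 + 1/2·2 = 8. Off path (no certificate), believing Low-ability, it pays 2.
High-ability: the certificate nets 8 − 2 = 6; no certificate nets 2. High-ability stays.
Low-ability: the certificate nets 8 − 4 = 4; no certificate nets 2. Low-ability stays.
No type deviates, so pooling is sustained.

Yes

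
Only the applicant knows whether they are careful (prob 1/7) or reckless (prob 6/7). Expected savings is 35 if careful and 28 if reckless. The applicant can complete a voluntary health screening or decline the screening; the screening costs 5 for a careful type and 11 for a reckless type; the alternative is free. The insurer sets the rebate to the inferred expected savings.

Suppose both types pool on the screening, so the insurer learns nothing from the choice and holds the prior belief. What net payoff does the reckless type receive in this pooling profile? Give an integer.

18

Pooled rebate = 1/7·35 + 6/7·28 = 29.
reckless pays cost 11 for the screening, so net payoff = 29 − 11 = 18.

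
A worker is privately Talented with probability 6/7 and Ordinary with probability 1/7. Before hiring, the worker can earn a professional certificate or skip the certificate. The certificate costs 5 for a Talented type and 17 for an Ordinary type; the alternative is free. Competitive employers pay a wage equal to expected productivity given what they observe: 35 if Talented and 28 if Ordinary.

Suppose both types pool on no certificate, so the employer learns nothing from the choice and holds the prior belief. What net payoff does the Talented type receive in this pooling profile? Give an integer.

34

Pooled wage = 6/7·35 + 1/7·28 = 34.
Talented pays no cost for no certificate, so net payoff = 34.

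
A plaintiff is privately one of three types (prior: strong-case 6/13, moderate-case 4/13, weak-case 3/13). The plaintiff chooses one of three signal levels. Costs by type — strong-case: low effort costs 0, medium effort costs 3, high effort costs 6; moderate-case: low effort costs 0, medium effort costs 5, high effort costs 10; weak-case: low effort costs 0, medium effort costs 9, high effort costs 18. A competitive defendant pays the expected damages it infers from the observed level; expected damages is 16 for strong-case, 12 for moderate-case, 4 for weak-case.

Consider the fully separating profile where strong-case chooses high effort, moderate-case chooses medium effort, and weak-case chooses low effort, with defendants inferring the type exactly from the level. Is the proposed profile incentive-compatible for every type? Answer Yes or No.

Yes

Separating settlements: high effort → 16, medium effort → 12, low effort → 4.
strong-case (assigned high effort): low effort: 4 − 0 = 4; medium effort: 12 − 3 = 9; high effort: 16 − 6 = 10. strong-case stays.
moderate-case (assigned medium effort): low effort: 4 − 0 = 4; medium effort: 12 − 5 = 7; high effort: 16 − 10 = 6. moderate-case stays.
weak-case (assigned low effort): low effort: 4 − 0 = 4; medium effort: 12 − 9 = 3; high effort: 16 − 18 = -2. weak-case stays.
Every type prefers its assigned level; separation holds.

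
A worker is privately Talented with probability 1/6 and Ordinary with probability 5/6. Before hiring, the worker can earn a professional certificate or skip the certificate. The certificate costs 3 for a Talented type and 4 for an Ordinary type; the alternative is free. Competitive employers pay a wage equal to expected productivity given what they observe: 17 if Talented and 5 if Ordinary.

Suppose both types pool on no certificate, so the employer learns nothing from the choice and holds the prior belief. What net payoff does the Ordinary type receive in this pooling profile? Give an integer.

7

Pooled wage = 1/6·17 + 5/6·5 = 7.
Ordinary pays no cost for no certificate, so net payoff = 7.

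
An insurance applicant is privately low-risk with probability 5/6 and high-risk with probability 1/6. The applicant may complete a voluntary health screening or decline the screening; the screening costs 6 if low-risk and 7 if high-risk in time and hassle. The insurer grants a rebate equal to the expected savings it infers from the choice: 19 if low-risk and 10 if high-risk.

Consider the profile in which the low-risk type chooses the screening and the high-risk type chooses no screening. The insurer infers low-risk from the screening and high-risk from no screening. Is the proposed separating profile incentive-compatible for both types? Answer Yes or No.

No

Under these beliefs, the screening earns rebate 19 and no screening earns rebate 10.
low-risk: the screening nets 19 − 6 = 13; no screening nets 10. low-risk prefers the screening.
high-risk: the screening nets 19 − 7 = 12; no screening nets 10. high-risk would deviate to the screening.
high-risk has a profitable deviation, so the profile is not an equilibrium.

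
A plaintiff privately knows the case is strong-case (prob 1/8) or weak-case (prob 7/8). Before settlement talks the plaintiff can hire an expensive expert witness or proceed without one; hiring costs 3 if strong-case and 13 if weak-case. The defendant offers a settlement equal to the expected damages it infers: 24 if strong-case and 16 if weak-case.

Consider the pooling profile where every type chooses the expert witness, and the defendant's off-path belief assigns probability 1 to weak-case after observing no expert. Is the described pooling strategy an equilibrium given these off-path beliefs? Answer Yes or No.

No

On path, the defendant holds the prior and pays 1/8·24 + 7/8·16 = 17. Off path (no expert), believing weak-case, it pays 16.
strong-case: the expert witness nets 17 − 3 = 14; no expert nets 16. strong-case would deviate.
weak-case: the expert witness nets 17 − 13 = 4; no expert nets 16. weak-case would deviate.
A type deviates, so pooling fails.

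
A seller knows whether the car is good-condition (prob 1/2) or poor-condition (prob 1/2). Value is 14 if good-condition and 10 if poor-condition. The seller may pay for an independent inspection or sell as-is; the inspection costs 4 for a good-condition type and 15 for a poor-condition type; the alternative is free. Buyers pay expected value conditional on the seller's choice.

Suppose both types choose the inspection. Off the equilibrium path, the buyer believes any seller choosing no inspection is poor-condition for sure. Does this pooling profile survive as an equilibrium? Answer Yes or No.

No

On path, the buyer holds the prior and pays 1/2·14 + 1/2·10 = 12. Off path (no inspection), believing poor-condition, it pays 10.
good-condition: the inspection nets 12 − 4 = 8; no inspection nets 10. good-condition would deviate.
poor-condition: the inspection nets 12 − 15 = -3; no inspection nets 10. poor-condition would deviate.
A type deviates, so pooling fails.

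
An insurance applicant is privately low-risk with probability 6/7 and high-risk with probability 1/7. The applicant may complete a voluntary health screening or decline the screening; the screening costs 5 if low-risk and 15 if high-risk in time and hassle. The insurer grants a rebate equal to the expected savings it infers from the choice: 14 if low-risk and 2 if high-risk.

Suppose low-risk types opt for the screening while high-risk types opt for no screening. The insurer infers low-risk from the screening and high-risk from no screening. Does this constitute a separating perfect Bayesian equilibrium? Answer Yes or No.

Under these beliefs, the screening earns rebate 14 and no screening earns rebate 2.
low-risk: the screening nets 14 − 5 = 9; no screening nets 2. low-risk prefers the screening.
high-risk: the screening nets 14 − 15 = -1; no screening nets 2. high-risk prefers no screening.
Neither type deviates, so the separating profile is an equilibrium.

Yes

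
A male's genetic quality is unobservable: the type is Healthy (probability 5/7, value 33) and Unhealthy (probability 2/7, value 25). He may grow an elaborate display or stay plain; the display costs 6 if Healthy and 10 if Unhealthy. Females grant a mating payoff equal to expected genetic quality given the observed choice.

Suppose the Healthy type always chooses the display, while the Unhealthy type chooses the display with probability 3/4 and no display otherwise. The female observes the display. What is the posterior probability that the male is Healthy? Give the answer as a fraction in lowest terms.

P(the display) = (5/7)·1 + (2/7)·(3/4) = 13/14.
By Bayes' rule, P(Healthy | the display) = (5/7) / (13/14) = 10/13.

10/13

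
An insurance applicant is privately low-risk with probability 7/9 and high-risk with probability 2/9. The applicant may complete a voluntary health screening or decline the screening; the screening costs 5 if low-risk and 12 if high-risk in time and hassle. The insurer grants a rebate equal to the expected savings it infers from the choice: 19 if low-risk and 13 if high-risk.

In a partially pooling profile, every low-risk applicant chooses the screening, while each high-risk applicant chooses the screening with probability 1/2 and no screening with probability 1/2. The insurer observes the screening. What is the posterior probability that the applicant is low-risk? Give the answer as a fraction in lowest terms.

P(the screening) = (7/9)·1 + (2/9)·(1/2) = 8/9.
By Bayes' rule, P(low-risk | the screening) = (7/9) / (8/9) = 7/8.

7/8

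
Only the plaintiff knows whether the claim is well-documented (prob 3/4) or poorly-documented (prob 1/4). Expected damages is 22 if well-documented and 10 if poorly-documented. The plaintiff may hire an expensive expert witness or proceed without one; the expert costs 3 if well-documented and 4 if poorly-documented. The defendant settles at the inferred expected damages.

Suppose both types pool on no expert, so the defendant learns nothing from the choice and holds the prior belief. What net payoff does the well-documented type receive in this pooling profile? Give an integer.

19

Pooled settlement = 3/4·22 + 1/4·10 = 19.
well-documented pays no cost for no expert, so net payoff = 19.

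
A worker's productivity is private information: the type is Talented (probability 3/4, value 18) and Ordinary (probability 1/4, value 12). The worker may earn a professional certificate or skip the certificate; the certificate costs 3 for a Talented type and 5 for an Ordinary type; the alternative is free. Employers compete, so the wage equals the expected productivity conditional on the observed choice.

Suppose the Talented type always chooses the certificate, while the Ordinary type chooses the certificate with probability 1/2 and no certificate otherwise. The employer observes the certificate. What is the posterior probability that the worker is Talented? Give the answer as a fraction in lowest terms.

6/7

P(the certificate) = (3/4)·1 + (1/4)·(1/2) = 7/8.
By Bayes' rule, P(Talented | the certificate) = (3/4) / (7/8) = 6/7.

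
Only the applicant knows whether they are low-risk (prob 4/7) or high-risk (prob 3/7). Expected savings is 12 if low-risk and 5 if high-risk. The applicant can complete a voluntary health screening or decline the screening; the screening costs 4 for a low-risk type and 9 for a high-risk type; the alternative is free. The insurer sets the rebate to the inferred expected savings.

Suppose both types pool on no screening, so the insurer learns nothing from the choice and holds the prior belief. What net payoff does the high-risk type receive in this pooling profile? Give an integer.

Pooled rebate = 4/7·12 + 3/7·5 = 9.
high-risk pays no cost for no screening, so net payoff = 9.

9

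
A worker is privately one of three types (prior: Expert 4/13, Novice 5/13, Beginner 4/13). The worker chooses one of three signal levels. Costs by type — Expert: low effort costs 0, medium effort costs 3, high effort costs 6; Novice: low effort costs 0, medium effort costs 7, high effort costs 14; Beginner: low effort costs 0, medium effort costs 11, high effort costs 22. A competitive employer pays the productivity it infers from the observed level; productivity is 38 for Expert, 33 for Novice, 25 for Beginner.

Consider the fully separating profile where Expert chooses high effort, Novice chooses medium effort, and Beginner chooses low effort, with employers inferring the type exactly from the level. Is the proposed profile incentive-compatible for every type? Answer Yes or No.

Yes

Separating wages: high effort → 38, medium effort → 33, low effort → 25.
Expert (assigned high effort): low effort: 25 − 0 = 25; medium effort: 33 − 3 = 30; high effort: 38 − 6 = 32. Expert stays.
Novice (assigned medium effort): low effort: 25 − 0 = 25; medium effort: 33 − 7 = 26; high effort: 38 − 14 = 24. Novice stays.
Beginner (assigned low effort): low effort: 25 − 0 = 25; medium effort: 33 − 11 = 22; high effort: 38 − 22 = 16. Beginner stays.
Every type prefers its assigned level; separation holds.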